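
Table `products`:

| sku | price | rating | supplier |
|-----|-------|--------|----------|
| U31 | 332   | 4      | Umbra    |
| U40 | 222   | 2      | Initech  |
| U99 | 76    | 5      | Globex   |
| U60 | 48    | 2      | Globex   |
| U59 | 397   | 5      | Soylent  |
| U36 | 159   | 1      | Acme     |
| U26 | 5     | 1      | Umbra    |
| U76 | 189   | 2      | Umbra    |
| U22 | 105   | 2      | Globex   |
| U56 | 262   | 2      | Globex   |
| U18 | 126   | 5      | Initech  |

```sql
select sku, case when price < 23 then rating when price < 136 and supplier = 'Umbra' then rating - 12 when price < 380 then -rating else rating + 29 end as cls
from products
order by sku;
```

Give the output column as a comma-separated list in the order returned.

-5, -2, 1, -4, -1, -2, -2, 34, -2, -2, -5

sku=U18: price < 380 → -5
sku=U22: price < 380 → -2
sku=U26: price < 23 → 1
sku=U31: price < 380 → -4
sku=U36: price < 380 → -1
sku=U40: price < 380 → -2
sku=U56: price < 380 → -2
sku=U59: ELSE → 34
sku=U60: price < 380 → -2
sku=U76: price < 380 → -2
sku=U99: price < 380 → -5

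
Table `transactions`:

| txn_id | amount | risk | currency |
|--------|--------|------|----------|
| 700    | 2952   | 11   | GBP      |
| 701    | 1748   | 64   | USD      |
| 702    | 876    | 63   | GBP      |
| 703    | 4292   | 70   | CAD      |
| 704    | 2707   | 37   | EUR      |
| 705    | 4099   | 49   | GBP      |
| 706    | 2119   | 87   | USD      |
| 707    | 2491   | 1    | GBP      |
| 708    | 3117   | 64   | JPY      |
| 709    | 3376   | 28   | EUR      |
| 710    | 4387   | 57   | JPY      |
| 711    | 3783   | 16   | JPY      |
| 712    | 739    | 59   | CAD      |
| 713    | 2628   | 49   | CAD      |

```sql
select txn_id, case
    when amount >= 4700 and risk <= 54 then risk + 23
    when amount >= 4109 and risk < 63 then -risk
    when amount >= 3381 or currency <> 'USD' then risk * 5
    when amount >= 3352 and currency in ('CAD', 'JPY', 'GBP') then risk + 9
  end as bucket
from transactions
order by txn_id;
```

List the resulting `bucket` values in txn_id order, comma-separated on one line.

txn_id=700: amount >= 3381 or currency <> 'USD' → 55
txn_id=701: (no match → NULL) → NULL
txn_id=702: amount >= 3381 or currency <> 'USD' → 315
txn_id=703: amount >= 3381 or currency <> 'USD' → 350
txn_id=704: amount >= 3381 or currency <> 'USD' → 185
txn_id=705: amount >= 3381 or currency <> 'USD' → 245
txn_id=706: (no match → NULL) → NULL
txn_id=707: amount >= 3381 or currency <> 'USD' → 5
txn_id=708: amount >= 3381 or currency <> 'USD' → 320
txn_id=709: amount >= 3381 or currency <> 'USD' → 140
txn_id=710: amount >= 4109 and risk < 63 → -57
txn_id=711: amount >= 3381 or currency <> 'USD' → 80
txn_id=712: amount >= 3381 or currency <> 'USD' → 295
txn_id=713: amount >= 3381 or currency <> 'USD' → 245

55, NULL, 315, 350, 185, 245, NULL, 5, 320, 140, -57, 80, 295, 245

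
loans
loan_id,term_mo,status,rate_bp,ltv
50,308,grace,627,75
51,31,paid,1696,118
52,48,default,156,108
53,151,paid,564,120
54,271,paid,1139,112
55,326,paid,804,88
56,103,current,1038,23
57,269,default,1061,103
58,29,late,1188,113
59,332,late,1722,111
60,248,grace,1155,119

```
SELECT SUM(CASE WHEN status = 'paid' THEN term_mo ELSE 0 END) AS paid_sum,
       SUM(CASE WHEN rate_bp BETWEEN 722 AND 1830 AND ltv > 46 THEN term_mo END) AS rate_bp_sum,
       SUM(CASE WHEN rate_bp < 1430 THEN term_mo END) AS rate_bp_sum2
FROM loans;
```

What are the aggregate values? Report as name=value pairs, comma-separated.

[paid_sum: status = 'paid']
loan_id=50: ✗
loan_id=51: ✓ → 31
loan_id=52: ✗
loan_id=53: ✓ → 151
loan_id=54: ✓ → 271
loan_id=55: ✓ → 326
loan_id=56: ✗
loan_id=57: ✗
loan_id=58: ✗
loan_id=59: ✗
loan_id=60: ✗
paid_sum = 31 + 151 + 271 + 326 = 779
—
[rate_bp_sum: rate_bp BETWEEN 722 AND 1830 AND ltv > 46]
loan_id=50: ✗
loan_id=51: ✓ → 31
loan_id=52: ✗
loan_id=53: ✗
loan_id=54: ✓ → 271
loan_id=55: ✓ → 326
loan_id=56: ✗
loan_id=57: ✓ → 269
loan_id=58: ✓ → 29
loan_id=59: ✓ → 332
loan_id=60: ✓ → 248
rate_bp_sum = 31 + 271 + 326 + 269 + 29 + 332 + 248 = 1506
—
[rate_bp_sum2: rate_bp < 1430]
loan_id=50: ✓ → 308
loan_id=51: ✗
loan_id=52: ✓ → 48
loan_id=53: ✓ → 151
loan_id=54: ✓ → 271
loan_id=55: ✓ → 326
loan_id=56: ✓ → 103
loan_id=57: ✓ → 269
loan_id=58: ✓ → 29
loan_id=59: ✗
loan_id=60: ✓ → 248
rate_bp_sum2 = 308 + 48 + 151 + 271 + 326 + 103 + 269 + 29 + 248 = 1753

paid_sum=779, rate_bp_sum=1506, rate_bp_sum2=1753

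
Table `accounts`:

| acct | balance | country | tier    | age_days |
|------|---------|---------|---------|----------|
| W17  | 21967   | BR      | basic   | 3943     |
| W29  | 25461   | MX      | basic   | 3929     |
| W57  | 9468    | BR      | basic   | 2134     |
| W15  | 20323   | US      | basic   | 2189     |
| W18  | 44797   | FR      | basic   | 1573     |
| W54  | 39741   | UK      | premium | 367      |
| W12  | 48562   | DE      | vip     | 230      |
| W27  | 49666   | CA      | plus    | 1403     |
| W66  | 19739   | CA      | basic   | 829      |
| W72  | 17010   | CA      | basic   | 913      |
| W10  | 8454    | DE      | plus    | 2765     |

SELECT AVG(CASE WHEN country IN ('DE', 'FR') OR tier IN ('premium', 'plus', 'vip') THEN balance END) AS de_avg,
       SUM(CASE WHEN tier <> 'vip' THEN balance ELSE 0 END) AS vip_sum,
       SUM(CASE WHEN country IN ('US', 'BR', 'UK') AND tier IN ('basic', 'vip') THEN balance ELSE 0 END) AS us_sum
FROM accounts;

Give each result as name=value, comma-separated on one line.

[de_avg: country IN ('DE', 'FR') OR tier IN ('premium', 'plus', 'vip')]
acct=W17: ✗
acct=W29: ✗
acct=W57: ✗
acct=W15: ✗
acct=W18: ✓ → 44797
acct=W54: ✓ → 39741
acct=W12: ✓ → 48562
acct=W27: ✓ → 49666
acct=W66: ✗
acct=W72: ✗
acct=W10: ✓ → 8454
de_avg = (44797 + 39741 + 48562 + 49666 + 8454) / 5 = 38244
—
[vip_sum: tier <> 'vip']
acct=W17: ✓ → 21967
acct=W29: ✓ → 25461
acct=W57: ✓ → 9468
acct=W15: ✓ → 20323
acct=W18: ✓ → 44797
acct=W54: ✓ → 39741
acct=W12: ✗
acct=W27: ✓ → 49666
acct=W66: ✓ → 19739
acct=W72: ✓ → 17010
acct=W10: ✓ → 8454
vip_sum = 21967 + 25461 + 9468 + 20323 + 44797 + 39741 + 49666 + 19739 + 17010 + 8454 = 256626
—
[us_sum: country IN ('US', 'BR', 'UK') AND tier IN ('basic', 'vip')]
acct=W17: ✓ → 21967
acct=W29: ✗
acct=W57: ✓ → 9468
acct=W15: ✓ → 20323
acct=W18: ✗
acct=W54: ✗
acct=W12: ✗
acct=W27: ✗
acct=W66: ✗
acct=W72: ✗
acct=W10: ✗
us_sum = 21967 + 9468 + 20323 = 51758

de_avg=38244, vip_sum=256626, us_sum=51758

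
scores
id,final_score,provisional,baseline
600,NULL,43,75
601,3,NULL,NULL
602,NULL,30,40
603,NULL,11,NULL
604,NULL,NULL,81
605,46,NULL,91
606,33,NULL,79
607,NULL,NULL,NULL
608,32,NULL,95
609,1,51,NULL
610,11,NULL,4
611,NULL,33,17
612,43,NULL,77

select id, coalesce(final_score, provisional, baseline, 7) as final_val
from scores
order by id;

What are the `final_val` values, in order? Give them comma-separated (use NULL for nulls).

43, 3, 30, 11, 81, 46, 33, 7, 32, 1, 11, 33, 43

id=600: final_score=NULL, provisional=43 → 43
id=601: final_score=3 → 3
id=602: final_score=NULL, provisional=30 → 30
id=603: final_score=NULL, provisional=11 → 11
id=604: final_score=NULL, provisional=NULL, baseline=81 → 81
id=605: final_score=46 → 46
id=606: final_score=33 → 33
id=607: final_score=NULL, provisional=NULL, baseline=NULL, → literal 7 → 7
id=608: final_score=32 → 32
id=609: final_score=1 → 1
id=610: final_score=11 → 11
id=611: final_score=NULL, provisional=33 → 33
id=612: final_score=43 → 43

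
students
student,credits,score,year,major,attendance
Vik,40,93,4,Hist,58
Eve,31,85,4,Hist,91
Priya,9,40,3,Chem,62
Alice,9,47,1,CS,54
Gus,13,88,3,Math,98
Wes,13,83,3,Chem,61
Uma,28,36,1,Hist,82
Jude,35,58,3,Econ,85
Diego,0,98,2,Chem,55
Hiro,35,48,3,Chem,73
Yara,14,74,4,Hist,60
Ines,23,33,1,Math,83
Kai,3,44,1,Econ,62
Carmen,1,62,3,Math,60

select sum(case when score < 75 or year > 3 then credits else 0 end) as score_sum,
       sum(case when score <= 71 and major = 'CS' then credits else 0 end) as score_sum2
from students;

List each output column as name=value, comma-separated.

score_sum=228, score_sum2=9

[score_sum: score < 75 or year > 3]
student=Vik: ✓ → 40
student=Eve: ✓ → 31
student=Priya: ✓ → 9
student=Alice: ✓ → 9
student=Gus: ✗
student=Wes: ✗
student=Uma: ✓ → 28
student=Jude: ✓ → 35
student=Diego: ✗
student=Hiro: ✓ → 35
student=Yara: ✓ → 14
student=Ines: ✓ → 23
student=Kai: ✓ → 3
student=Carmen: ✓ → 1
score_sum = 40 + 31 + 9 + 9 + 28 + 35 + 35 + 14 + 23 + 3 + 1 = 228
—
[score_sum2: score <= 71 and major = 'CS']
student=Vik: ✗
student=Eve: ✗
student=Priya: ✗
student=Alice: ✓ → 9
student=Gus: ✗
student=Wes: ✗
student=Uma: ✗
student=Jude: ✗
student=Diego: ✗
student=Hiro: ✗
student=Yara: ✗
student=Ines: ✗
student=Kai: ✗
student=Carmen: ✗
score_sum2 = 9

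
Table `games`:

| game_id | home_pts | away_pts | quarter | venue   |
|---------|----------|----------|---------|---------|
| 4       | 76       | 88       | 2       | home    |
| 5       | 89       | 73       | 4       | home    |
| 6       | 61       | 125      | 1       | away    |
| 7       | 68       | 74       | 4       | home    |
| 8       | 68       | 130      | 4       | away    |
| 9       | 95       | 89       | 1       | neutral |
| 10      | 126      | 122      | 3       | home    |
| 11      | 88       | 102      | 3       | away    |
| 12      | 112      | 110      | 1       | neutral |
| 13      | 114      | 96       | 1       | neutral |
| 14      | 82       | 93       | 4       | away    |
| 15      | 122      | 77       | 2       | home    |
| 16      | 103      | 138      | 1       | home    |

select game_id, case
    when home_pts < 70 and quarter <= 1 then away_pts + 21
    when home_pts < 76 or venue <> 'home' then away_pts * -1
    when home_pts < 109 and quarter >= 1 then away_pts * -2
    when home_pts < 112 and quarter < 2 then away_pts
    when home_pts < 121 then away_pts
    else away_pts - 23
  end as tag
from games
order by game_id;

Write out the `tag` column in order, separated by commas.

game_id=4: home_pts < 109 and quarter >= 1 → -176
game_id=5: home_pts < 109 and quarter >= 1 → -146
game_id=6: home_pts < 70 and quarter <= 1 → 146
game_id=7: home_pts < 76 or venue <> 'home' → -74
game_id=8: home_pts < 76 or venue <> 'home' → -130
game_id=9: home_pts < 76 or venue <> 'home' → -89
game_id=10: ELSE → 99
game_id=11: home_pts < 76 or venue <> 'home' → -102
game_id=12: home_pts < 76 or venue <> 'home' → -110
game_id=13: home_pts < 76 or venue <> 'home' → -96
game_id=14: home_pts < 76 or venue <> 'home' → -93
game_id=15: ELSE → 54
game_id=16: home_pts < 109 and quarter >= 1 → -276

-176, -146, 146, -74, -130, -89, 99, -102, -110, -96, -93, 54, -276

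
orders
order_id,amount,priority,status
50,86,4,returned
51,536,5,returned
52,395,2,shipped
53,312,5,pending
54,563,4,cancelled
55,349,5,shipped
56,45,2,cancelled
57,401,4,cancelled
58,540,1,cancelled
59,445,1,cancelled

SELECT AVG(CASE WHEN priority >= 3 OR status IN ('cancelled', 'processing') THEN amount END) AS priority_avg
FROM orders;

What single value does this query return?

order_id=50: ✓ → 86
order_id=51: ✓ → 536
order_id=52: ✗
order_id=53: ✓ → 312
order_id=54: ✓ → 563
order_id=55: ✓ → 349
order_id=56: ✓ → 45
order_id=57: ✓ → 401
order_id=58: ✓ → 540
order_id=59: ✓ → 445
priority_avg = (86 + 536 + 312 + 563 + 349 + 45 + 401 + 540 + 445) / 9 = 364.1111111111

364.1111111111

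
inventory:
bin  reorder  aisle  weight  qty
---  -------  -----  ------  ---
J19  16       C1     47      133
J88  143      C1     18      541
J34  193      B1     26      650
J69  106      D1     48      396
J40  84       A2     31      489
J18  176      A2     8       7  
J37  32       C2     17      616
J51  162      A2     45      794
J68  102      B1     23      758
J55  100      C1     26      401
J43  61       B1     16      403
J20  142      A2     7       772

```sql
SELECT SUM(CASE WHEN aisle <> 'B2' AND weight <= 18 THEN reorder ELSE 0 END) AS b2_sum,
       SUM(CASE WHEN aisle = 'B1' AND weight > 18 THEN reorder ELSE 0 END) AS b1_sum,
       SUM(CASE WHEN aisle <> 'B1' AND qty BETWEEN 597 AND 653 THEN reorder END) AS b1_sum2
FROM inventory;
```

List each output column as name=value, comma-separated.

b2_sum=554, b1_sum=295, b1_sum2=32

[b2_sum: aisle <> 'B2' AND weight <= 18]
bin=J19: ✗
bin=J88: ✓ → 143
bin=J34: ✗
bin=J69: ✗
bin=J40: ✗
bin=J18: ✓ → 176
bin=J37: ✓ → 32
bin=J51: ✗
bin=J68: ✗
bin=J55: ✗
bin=J43: ✓ → 61
bin=J20: ✓ → 142
b2_sum = 143 + 176 + 32 + 61 + 142 = 554
—
[b1_sum: aisle = 'B1' AND weight > 18]
bin=J19: ✗
bin=J88: ✗
bin=J34: ✓ → 193
bin=J69: ✗
bin=J40: ✗
bin=J18: ✗
bin=J37: ✗
bin=J51: ✗
bin=J68: ✓ → 102
bin=J55: ✗
bin=J43: ✗
bin=J20: ✗
b1_sum = 193 + 102 = 295
—
[b1_sum2: aisle <> 'B1' AND qty BETWEEN 597 AND 653]
bin=J19: ✗
bin=J88: ✗
bin=J34: ✗
bin=J69: ✗
bin=J40: ✗
bin=J18: ✗
bin=J37: ✓ → 32
bin=J51: ✗
bin=J68: ✗
bin=J55: ✗
bin=J43: ✗
bin=J20: ✗
b1_sum2 = 32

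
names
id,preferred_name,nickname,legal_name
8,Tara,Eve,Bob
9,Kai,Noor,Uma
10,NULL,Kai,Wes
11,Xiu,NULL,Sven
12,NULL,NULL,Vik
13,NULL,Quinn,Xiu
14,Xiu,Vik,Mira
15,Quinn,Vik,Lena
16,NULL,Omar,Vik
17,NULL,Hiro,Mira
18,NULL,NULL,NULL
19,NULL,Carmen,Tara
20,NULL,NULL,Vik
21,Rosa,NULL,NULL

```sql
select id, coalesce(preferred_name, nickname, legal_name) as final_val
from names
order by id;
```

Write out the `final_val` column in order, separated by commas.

id=8: preferred_name=Tara → Tara
id=9: preferred_name=Kai → Kai
id=10: preferred_name=NULL, nickname=Kai → Kai
id=11: preferred_name=Xiu → Xiu
id=12: preferred_name=NULL, nickname=NULL, legal_name=Vik → Vik
id=13: preferred_name=NULL, nickname=Quinn → Quinn
id=14: preferred_name=Xiu → Xiu
id=15: preferred_name=Quinn → Quinn
id=16: preferred_name=NULL, nickname=Omar → Omar
id=17: preferred_name=NULL, nickname=Hiro → Hiro
id=18: preferred_name=NULL, nickname=NULL, legal_name=NULL (all NULL) → NULL
id=19: preferred_name=NULL, nickname=Carmen → Carmen
id=20: preferred_name=NULL, nickname=NULL, legal_name=Vik → Vik
id=21: preferred_name=Rosa → Rosa

Tara, Kai, Kai, Xiu, Vik, Quinn, Xiu, Quinn, Omar, Hiro, NULL, Carmen, Vik, Rosa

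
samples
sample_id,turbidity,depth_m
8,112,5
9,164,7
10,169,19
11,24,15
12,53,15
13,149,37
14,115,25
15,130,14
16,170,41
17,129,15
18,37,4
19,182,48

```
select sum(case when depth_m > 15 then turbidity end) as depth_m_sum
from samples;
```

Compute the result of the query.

785

sample_id=8: ✗
sample_id=9: ✗
sample_id=10: ✓ → 169
sample_id=11: ✗
sample_id=12: ✗
sample_id=13: ✓ → 149
sample_id=14: ✓ → 115
sample_id=15: ✗
sample_id=16: ✓ → 170
sample_id=17: ✗
sample_id=18: ✗
sample_id=19: ✓ → 182
depth_m_sum = 169 + 149 + 115 + 170 + 182 = 785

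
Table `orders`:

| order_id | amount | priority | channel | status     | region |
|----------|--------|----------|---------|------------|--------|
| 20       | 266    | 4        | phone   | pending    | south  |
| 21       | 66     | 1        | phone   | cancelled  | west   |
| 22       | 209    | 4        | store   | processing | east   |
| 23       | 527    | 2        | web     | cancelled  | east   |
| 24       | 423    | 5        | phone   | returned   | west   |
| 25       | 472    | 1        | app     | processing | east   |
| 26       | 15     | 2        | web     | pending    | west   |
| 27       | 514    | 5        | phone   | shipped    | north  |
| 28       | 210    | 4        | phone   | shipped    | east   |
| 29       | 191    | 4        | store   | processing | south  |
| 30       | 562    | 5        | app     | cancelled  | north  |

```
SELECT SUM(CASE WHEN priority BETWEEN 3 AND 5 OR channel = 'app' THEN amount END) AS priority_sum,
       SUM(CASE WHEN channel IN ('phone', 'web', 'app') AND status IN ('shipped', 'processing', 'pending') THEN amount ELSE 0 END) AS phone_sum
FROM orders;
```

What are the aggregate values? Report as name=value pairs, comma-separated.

priority_sum=2847, phone_sum=1477

[priority_sum: priority BETWEEN 3 AND 5 OR channel = 'app']
order_id=20: ✓ → 266
order_id=21: ✗
order_id=22: ✓ → 209
order_id=23: ✗
order_id=24: ✓ → 423
order_id=25: ✓ → 472
order_id=26: ✗
order_id=27: ✓ → 514
order_id=28: ✓ → 210
order_id=29: ✓ → 191
order_id=30: ✓ → 562
priority_sum = 266 + 209 + 423 + 472 + 514 + 210 + 191 + 562 = 2847
—
[phone_sum: channel IN ('phone', 'web', 'app') AND status IN ('shipped', 'processing', 'pending')]
order_id=20: ✓ → 266
order_id=21: ✗
order_id=22: ✗
order_id=23: ✗
order_id=24: ✗
order_id=25: ✓ → 472
order_id=26: ✓ → 15
order_id=27: ✓ → 514
order_id=28: ✓ → 210
order_id=29: ✗
order_id=30: ✗
phone_sum = 266 + 472 + 15 + 514 + 210 = 1477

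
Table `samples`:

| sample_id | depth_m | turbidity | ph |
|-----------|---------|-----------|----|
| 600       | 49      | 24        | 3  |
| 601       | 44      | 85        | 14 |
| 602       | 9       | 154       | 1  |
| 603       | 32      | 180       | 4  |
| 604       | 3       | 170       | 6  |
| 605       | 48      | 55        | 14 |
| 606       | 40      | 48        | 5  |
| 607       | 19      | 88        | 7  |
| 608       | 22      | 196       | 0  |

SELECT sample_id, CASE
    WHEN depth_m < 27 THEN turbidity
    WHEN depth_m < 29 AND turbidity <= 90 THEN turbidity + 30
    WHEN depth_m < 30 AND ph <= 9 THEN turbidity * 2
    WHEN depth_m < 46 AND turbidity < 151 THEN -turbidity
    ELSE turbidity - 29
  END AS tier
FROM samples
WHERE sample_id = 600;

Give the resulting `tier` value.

sample_id = 600: depth_m=49, turbidity=24, ph=3.
depth_m < 27 → false
depth_m < 29 AND turbidity <= 90 → false
depth_m < 30 AND ph <= 9 → false
depth_m < 46 AND turbidity < 151 → false
No prior WHEN matched → ELSE → -5

-5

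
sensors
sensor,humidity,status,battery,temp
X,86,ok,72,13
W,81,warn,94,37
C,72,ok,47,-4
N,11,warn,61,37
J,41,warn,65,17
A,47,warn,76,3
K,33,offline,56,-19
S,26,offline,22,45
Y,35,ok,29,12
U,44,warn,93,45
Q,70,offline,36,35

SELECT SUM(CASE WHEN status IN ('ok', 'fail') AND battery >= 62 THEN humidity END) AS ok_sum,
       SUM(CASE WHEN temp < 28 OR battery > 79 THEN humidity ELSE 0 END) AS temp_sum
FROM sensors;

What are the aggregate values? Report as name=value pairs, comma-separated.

[ok_sum: status IN ('ok', 'fail') AND battery >= 62]
sensor=X: ✓ → 86
sensor=W: ✗
sensor=C: ✗
sensor=N: ✗
sensor=J: ✗
sensor=A: ✗
sensor=K: ✗
sensor=S: ✗
sensor=Y: ✗
sensor=U: ✗
sensor=Q: ✗
ok_sum = 86
—
[temp_sum: temp < 28 OR battery > 79]
sensor=X: ✓ → 86
sensor=W: ✓ → 81
sensor=C: ✓ → 72
sensor=N: ✗
sensor=J: ✓ → 41
sensor=A: ✓ → 47
sensor=K: ✓ → 33
sensor=S: ✗
sensor=Y: ✓ → 35
sensor=U: ✓ → 44
sensor=Q: ✗
temp_sum = 86 + 81 + 72 + 41 + 47 + 33 + 35 + 44 = 439

ok_sum=86, temp_sum=439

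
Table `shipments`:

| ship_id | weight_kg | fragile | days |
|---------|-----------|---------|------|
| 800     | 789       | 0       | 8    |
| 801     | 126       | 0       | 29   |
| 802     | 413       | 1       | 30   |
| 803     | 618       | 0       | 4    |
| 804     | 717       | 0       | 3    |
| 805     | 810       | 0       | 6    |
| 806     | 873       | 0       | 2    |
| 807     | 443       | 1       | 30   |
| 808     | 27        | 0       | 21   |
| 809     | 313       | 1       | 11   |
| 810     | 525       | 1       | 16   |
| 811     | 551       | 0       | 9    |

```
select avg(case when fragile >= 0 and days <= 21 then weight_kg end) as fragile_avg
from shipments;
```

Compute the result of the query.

580.3333333333

ship_id=800: ✓ → 789
ship_id=801: ✗
ship_id=802: ✗
ship_id=803: ✓ → 618
ship_id=804: ✓ → 717
ship_id=805: ✓ → 810
ship_id=806: ✓ → 873
ship_id=807: ✗
ship_id=808: ✓ → 27
ship_id=809: ✓ → 313
ship_id=810: ✓ → 525
ship_id=811: ✓ → 551
fragile_avg = (789 + 618 + 717 + 810 + 873 + 27 + 313 + 525 + 551) / 9 = 580.3333333333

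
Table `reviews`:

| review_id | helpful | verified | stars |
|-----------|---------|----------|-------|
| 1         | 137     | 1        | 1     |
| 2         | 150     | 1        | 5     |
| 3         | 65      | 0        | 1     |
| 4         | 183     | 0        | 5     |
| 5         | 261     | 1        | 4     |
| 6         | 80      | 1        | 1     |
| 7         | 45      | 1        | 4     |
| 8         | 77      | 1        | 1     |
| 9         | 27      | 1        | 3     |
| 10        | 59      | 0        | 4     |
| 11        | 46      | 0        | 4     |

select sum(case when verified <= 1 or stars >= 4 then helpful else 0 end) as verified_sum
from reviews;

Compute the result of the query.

1130

review_id=1: ✓ → 137
review_id=2: ✓ → 150
review_id=3: ✓ → 65
review_id=4: ✓ → 183
review_id=5: ✓ → 261
review_id=6: ✓ → 80
review_id=7: ✓ → 45
review_id=8: ✓ → 77
review_id=9: ✓ → 27
review_id=10: ✓ → 59
review_id=11: ✓ → 46
verified_sum = 137 + 150 + 65 + 183 + 261 + 80 + 45 + 77 + 27 + 59 + 46 = 1130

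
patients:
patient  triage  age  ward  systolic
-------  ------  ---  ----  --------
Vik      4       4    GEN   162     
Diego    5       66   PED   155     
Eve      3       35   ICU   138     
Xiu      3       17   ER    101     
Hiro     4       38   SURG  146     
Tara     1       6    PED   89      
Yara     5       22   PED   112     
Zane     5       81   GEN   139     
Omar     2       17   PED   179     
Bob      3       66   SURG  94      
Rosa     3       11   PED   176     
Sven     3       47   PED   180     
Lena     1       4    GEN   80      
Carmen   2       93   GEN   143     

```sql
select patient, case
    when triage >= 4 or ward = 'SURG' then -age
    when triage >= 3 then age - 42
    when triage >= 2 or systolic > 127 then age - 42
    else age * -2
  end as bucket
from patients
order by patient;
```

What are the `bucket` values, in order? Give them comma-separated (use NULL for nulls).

-66, 51, -66, -7, -38, -8, -25, -31, 5, -12, -4, -25, -22, -81

patient=Bob: triage >= 4 or ward = 'SURG' → -66
patient=Carmen: triage >= 2 or systolic > 127 → 51
patient=Diego: triage >= 4 or ward = 'SURG' → -66
patient=Eve: triage >= 3 → -7
patient=Hiro: triage >= 4 or ward = 'SURG' → -38
patient=Lena: ELSE → -8
patient=Omar: triage >= 2 or systolic > 127 → -25
patient=Rosa: triage >= 3 → -31
patient=Sven: triage >= 3 → 5
patient=Tara: ELSE → -12
patient=Vik: triage >= 4 or ward = 'SURG' → -4
patient=Xiu: triage >= 3 → -25
patient=Yara: triage >= 4 or ward = 'SURG' → -22
patient=Zane: triage >= 4 or ward = 'SURG' → -81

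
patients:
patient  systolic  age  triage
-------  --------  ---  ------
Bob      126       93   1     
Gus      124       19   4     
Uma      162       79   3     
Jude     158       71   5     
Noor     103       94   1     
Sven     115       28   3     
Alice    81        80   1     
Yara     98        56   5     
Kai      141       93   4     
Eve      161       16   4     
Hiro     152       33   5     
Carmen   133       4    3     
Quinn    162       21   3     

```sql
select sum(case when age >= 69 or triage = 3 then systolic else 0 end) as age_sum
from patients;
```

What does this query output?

1181

patient=Bob: ✓ → 126
patient=Gus: ✗
patient=Uma: ✓ → 162
patient=Jude: ✓ → 158
patient=Noor: ✓ → 103
patient=Sven: ✓ → 115
patient=Alice: ✓ → 81
patient=Yara: ✗
patient=Kai: ✓ → 141
patient=Eve: ✗
patient=Hiro: ✗
patient=Carmen: ✓ → 133
patient=Quinn: ✓ → 162
age_sum = 126 + 162 + 158 + 103 + 115 + 81 + 141 + 133 + 162 = 1181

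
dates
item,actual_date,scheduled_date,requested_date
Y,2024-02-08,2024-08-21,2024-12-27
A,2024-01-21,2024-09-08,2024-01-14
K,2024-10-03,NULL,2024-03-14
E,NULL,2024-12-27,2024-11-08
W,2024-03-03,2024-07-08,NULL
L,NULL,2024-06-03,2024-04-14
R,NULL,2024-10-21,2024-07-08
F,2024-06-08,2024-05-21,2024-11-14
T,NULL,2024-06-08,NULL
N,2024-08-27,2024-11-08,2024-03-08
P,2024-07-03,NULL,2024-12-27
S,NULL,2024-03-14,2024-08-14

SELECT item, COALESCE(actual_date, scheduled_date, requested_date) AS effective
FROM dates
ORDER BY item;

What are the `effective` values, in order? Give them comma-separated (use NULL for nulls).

2024-01-21, 2024-12-27, 2024-06-08, 2024-10-03, 2024-06-03, 2024-08-27, 2024-07-03, 2024-10-21, 2024-03-14, 2024-06-08, 2024-03-03, 2024-02-08

item=A: actual_date=2024-01-21 → 2024-01-21
item=E: actual_date=NULL, scheduled_date=2024-12-27 → 2024-12-27
item=F: actual_date=2024-06-08 → 2024-06-08
item=K: actual_date=2024-10-03 → 2024-10-03
item=L: actual_date=NULL, scheduled_date=2024-06-03 → 2024-06-03
item=N: actual_date=2024-08-27 → 2024-08-27
item=P: actual_date=2024-07-03 → 2024-07-03
item=R: actual_date=NULL, scheduled_date=2024-10-21 → 2024-10-21
item=S: actual_date=NULL, scheduled_date=2024-03-14 → 2024-03-14
item=T: actual_date=NULL, scheduled_date=2024-06-08 → 2024-06-08
item=W: actual_date=2024-03-03 → 2024-03-03
item=Y: actual_date=2024-02-08 → 2024-02-08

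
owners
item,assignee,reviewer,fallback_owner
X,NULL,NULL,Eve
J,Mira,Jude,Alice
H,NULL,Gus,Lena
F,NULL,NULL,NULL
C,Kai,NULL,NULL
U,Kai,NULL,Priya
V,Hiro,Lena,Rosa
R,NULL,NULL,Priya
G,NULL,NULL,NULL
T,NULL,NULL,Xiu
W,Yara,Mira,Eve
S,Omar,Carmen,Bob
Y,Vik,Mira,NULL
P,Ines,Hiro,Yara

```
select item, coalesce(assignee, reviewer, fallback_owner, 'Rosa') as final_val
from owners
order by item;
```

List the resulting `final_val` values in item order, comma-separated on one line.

Kai, Rosa, Rosa, Gus, Mira, Ines, Priya, Omar, Xiu, Kai, Hiro, Yara, Eve, Vik

item=C: assignee=Kai → Kai
item=F: assignee=NULL, reviewer=NULL, fallback_owner=NULL, → literal Rosa → Rosa
item=G: assignee=NULL, reviewer=NULL, fallback_owner=NULL, → literal Rosa → Rosa
item=H: assignee=NULL, reviewer=Gus → Gus
item=J: assignee=Mira → Mira
item=P: assignee=Ines → Ines
item=R: assignee=NULL, reviewer=NULL, fallback_owner=Priya → Priya
item=S: assignee=Omar → Omar
item=T: assignee=NULL, reviewer=NULL, fallback_owner=Xiu → Xiu
item=U: assignee=Kai → Kai
item=V: assignee=Hiro → Hiro
item=W: assignee=Yara → Yara
item=X: assignee=NULL, reviewer=NULL, fallback_owner=Eve → Eve
item=Y: assignee=Vik → Vik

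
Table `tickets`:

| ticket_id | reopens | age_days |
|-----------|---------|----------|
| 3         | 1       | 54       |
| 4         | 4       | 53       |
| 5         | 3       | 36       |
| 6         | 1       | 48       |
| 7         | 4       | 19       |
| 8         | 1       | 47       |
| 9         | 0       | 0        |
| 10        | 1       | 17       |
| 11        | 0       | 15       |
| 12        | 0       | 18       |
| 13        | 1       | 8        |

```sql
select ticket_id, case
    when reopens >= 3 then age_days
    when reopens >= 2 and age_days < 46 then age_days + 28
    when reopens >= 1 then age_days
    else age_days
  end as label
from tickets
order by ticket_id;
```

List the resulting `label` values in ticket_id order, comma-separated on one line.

ticket_id=3: reopens >= 1 → 54
ticket_id=4: reopens >= 3 → 53
ticket_id=5: reopens >= 3 → 36
ticket_id=6: reopens >= 1 → 48
ticket_id=7: reopens >= 3 → 19
ticket_id=8: reopens >= 1 → 47
ticket_id=9: ELSE → 0
ticket_id=10: reopens >= 1 → 17
ticket_id=11: ELSE → 15
ticket_id=12: ELSE → 18
ticket_id=13: reopens >= 1 → 8

54, 53, 36, 48, 19, 47, 0, 17, 15, 18, 8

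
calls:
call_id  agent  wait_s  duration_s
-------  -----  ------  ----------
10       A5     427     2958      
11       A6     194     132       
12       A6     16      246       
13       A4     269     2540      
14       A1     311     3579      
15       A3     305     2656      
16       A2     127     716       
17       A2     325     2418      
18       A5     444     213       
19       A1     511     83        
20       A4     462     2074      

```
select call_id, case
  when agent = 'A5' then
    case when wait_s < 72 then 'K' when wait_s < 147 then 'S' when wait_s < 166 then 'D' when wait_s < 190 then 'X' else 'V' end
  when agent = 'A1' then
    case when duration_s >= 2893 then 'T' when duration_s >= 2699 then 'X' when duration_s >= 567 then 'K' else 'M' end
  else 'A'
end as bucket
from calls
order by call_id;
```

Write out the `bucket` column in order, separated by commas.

V, A, A, A, T, A, A, A, V, M, A

call_id=10: agent='A5' → inner[ELSE] → V
call_id=11: agent='A6' → outer ELSE → A
call_id=12: agent='A6' → outer ELSE → A
call_id=13: agent='A4' → outer ELSE → A
call_id=14: agent='A1' → inner[duration_s >= 2893] → T
call_id=15: agent='A3' → outer ELSE → A
call_id=16: agent='A2' → outer ELSE → A
call_id=17: agent='A2' → outer ELSE → A
call_id=18: agent='A5' → inner[ELSE] → V
call_id=19: agent='A1' → inner[ELSE] → M
call_id=20: agent='A4' → outer ELSE → A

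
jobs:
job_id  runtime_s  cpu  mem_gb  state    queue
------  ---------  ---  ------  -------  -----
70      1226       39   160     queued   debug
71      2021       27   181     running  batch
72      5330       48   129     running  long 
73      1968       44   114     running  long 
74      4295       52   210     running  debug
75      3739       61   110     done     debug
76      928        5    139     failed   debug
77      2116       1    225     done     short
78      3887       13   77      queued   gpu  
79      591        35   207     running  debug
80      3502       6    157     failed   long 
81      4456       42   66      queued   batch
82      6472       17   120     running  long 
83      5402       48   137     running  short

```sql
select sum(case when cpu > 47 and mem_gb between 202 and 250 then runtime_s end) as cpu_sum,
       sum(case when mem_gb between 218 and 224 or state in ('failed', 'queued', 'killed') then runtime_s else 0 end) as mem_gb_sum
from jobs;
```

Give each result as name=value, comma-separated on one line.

cpu_sum=4295, mem_gb_sum=13999

[cpu_sum: cpu > 47 and mem_gb between 202 and 250]
job_id=70: ✗
job_id=71: ✗
job_id=72: ✗
job_id=73: ✗
job_id=74: ✓ → 4295
job_id=75: ✗
job_id=76: ✗
job_id=77: ✗
job_id=78: ✗
job_id=79: ✗
job_id=80: ✗
job_id=81: ✗
job_id=82: ✗
job_id=83: ✗
cpu_sum = 4295
—
[mem_gb_sum: mem_gb between 218 and 224 or state in ('failed', 'queued', 'killed')]
job_id=70: ✓ → 1226
job_id=71: ✗
job_id=72: ✗
job_id=73: ✗
job_id=74: ✗
job_id=75: ✗
job_id=76: ✓ → 928
job_id=77: ✗
job_id=78: ✓ → 3887
job_id=79: ✗
job_id=80: ✓ → 3502
job_id=81: ✓ → 4456
job_id=82: ✗
job_id=83: ✗
mem_gb_sum = 1226 + 928 + 3887 + 3502 + 4456 = 13999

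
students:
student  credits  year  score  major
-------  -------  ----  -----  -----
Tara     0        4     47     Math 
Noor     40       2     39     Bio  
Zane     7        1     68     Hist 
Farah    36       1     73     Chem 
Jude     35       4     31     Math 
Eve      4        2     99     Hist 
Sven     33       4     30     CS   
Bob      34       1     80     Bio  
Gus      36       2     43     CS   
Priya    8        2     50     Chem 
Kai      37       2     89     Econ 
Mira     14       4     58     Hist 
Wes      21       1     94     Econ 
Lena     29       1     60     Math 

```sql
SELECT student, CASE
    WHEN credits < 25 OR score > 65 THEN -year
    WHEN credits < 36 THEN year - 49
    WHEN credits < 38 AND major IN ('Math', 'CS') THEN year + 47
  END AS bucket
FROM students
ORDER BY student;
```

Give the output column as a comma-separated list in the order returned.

student=Bob: credits < 25 OR score > 65 → -1
student=Eve: credits < 25 OR score > 65 → -2
student=Farah: credits < 25 OR score > 65 → -1
student=Gus: credits < 38 AND major IN ('Math', 'CS') → 49
student=Jude: credits < 36 → -45
student=Kai: credits < 25 OR score > 65 → -2
student=Lena: credits < 36 → -48
student=Mira: credits < 25 OR score > 65 → -4
student=Noor: (no match → NULL) → NULL
student=Priya: credits < 25 OR score > 65 → -2
student=Sven: credits < 36 → -45
student=Tara: credits < 25 OR score > 65 → -4
student=Wes: credits < 25 OR score > 65 → -1
student=Zane: credits < 25 OR score > 65 → -1

-1, -2, -1, 49, -45, -2, -48, -4, NULL, -2, -45, -4, -1, -1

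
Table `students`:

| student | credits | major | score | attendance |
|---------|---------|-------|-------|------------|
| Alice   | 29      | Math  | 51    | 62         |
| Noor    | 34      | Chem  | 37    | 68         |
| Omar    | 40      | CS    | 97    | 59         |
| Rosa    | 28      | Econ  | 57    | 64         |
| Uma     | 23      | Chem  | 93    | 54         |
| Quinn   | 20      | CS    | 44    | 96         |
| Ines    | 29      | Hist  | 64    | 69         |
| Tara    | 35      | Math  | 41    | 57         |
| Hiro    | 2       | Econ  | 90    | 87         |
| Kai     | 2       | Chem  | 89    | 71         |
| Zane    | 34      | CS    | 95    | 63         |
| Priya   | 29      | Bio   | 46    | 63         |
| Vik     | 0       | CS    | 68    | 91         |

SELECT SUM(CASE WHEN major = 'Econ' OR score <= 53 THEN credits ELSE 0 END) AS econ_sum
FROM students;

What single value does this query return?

177

student=Alice: ✓ → 29
student=Noor: ✓ → 34
student=Omar: ✗
student=Rosa: ✓ → 28
student=Uma: ✗
student=Quinn: ✓ → 20
student=Ines: ✗
student=Tara: ✓ → 35
student=Hiro: ✓ → 2
student=Kai: ✗
student=Zane: ✗
student=Priya: ✓ → 29
student=Vik: ✗
econ_sum = 29 + 34 + 28 + 20 + 35 + 2 + 29 = 177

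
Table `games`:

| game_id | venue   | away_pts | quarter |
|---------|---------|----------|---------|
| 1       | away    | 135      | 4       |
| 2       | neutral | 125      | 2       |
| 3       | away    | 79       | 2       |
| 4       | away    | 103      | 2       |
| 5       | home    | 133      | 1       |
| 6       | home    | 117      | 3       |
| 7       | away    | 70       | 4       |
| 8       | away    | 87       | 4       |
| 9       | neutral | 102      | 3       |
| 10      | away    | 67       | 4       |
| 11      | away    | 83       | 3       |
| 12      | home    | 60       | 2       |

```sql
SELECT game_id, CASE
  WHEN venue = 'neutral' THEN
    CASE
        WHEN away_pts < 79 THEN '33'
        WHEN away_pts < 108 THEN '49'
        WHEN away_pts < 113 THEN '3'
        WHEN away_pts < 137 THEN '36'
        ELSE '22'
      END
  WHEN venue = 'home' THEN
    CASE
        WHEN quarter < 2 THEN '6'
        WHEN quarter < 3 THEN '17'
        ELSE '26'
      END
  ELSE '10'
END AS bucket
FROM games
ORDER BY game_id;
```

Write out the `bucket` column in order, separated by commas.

game_id=1: venue='away' → outer ELSE → 10
game_id=2: venue='neutral' → inner[away_pts < 137] → 36
game_id=3: venue='away' → outer ELSE → 10
game_id=4: venue='away' → outer ELSE → 10
game_id=5: venue='home' → inner[quarter < 2] → 6
game_id=6: venue='home' → inner[ELSE] → 26
game_id=7: venue='away' → outer ELSE → 10
game_id=8: venue='away' → outer ELSE → 10
game_id=9: venue='neutral' → inner[away_pts < 108] → 49
game_id=10: venue='away' → outer ELSE → 10
game_id=11: venue='away' → outer ELSE → 10
game_id=12: venue='home' → inner[quarter < 3] → 17

10, 36, 10, 10, 6, 26, 10, 10, 49, 10, 10, 17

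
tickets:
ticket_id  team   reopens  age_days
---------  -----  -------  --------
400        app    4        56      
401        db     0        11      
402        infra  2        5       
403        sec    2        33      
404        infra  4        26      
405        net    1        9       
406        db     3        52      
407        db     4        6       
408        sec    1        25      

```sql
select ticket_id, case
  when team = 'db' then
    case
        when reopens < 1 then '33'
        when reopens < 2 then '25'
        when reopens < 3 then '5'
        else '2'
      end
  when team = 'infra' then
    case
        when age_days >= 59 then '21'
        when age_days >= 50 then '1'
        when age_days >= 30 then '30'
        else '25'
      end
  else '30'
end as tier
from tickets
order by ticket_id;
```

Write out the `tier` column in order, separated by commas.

ticket_id=400: team='app' → outer ELSE → 30
ticket_id=401: team='db' → inner[reopens < 1] → 33
ticket_id=402: team='infra' → inner[ELSE] → 25
ticket_id=403: team='sec' → outer ELSE → 30
ticket_id=404: team='infra' → inner[ELSE] → 25
ticket_id=405: team='net' → outer ELSE → 30
ticket_id=406: team='db' → inner[ELSE] → 2
ticket_id=407: team='db' → inner[ELSE] → 2
ticket_id=408: team='sec' → outer ELSE → 30

30, 33, 25, 30, 25, 30, 2, 2, 30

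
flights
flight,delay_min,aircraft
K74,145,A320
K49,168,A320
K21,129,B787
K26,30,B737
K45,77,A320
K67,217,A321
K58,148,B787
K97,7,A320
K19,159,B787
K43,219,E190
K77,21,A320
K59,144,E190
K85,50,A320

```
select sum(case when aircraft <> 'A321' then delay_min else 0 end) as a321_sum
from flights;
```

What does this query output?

1297

flight=K74: ✓ → 145
flight=K49: ✓ → 168
flight=K21: ✓ → 129
flight=K26: ✓ → 30
flight=K45: ✓ → 77
flight=K67: ✗
flight=K58: ✓ → 148
flight=K97: ✓ → 7
flight=K19: ✓ → 159
flight=K43: ✓ → 219
flight=K77: ✓ → 21
flight=K59: ✓ → 144
flight=K85: ✓ → 50
a321_sum = 145 + 168 + 129 + 30 + 77 + 148 + 7 + 159 + 219 + 21 + 144 + 50 = 1297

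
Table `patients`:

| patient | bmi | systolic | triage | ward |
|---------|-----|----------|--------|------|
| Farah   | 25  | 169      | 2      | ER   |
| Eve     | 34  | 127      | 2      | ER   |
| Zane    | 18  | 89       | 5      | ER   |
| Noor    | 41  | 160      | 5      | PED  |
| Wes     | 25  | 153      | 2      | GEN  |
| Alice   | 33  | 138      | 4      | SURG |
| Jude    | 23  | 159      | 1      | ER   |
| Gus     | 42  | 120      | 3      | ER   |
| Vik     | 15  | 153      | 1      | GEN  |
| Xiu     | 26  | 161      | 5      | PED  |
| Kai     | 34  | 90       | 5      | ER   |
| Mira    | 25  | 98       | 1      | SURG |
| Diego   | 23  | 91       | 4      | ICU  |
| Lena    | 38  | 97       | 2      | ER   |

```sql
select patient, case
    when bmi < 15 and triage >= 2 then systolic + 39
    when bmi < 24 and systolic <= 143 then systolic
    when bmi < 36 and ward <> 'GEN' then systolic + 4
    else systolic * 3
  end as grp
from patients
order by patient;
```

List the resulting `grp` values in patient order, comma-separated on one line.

patient=Alice: bmi < 36 and ward <> 'GEN' → 142
patient=Diego: bmi < 24 and systolic <= 143 → 91
patient=Eve: bmi < 36 and ward <> 'GEN' → 131
patient=Farah: bmi < 36 and ward <> 'GEN' → 173
patient=Gus: ELSE → 360
patient=Jude: bmi < 36 and ward <> 'GEN' → 163
patient=Kai: bmi < 36 and ward <> 'GEN' → 94
patient=Lena: ELSE → 291
patient=Mira: bmi < 36 and ward <> 'GEN' → 102
patient=Noor: ELSE → 480
patient=Vik: ELSE → 459
patient=Wes: ELSE → 459
patient=Xiu: bmi < 36 and ward <> 'GEN' → 165
patient=Zane: bmi < 24 and systolic <= 143 → 89

142, 91, 131, 173, 360, 163, 94, 291, 102, 480, 459, 459, 165, 89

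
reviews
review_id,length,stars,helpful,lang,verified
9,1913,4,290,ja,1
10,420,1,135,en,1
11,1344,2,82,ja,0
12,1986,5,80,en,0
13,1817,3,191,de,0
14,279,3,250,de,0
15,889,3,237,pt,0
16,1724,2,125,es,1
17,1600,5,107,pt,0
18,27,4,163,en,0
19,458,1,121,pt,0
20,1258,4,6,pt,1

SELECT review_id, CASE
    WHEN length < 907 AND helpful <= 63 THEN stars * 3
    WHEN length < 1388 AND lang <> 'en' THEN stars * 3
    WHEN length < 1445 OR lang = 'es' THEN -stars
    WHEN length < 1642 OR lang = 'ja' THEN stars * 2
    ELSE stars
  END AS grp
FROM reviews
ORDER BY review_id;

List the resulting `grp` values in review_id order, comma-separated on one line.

review_id=9: length < 1642 OR lang = 'ja' → 8
review_id=10: length < 1445 OR lang = 'es' → -1
review_id=11: length < 1388 AND lang <> 'en' → 6
review_id=12: ELSE → 5
review_id=13: ELSE → 3
review_id=14: length < 1388 AND lang <> 'en' → 9
review_id=15: length < 1388 AND lang <> 'en' → 9
review_id=16: length < 1445 OR lang = 'es' → -2
review_id=17: length < 1642 OR lang = 'ja' → 10
review_id=18: length < 1445 OR lang = 'es' → -4
review_id=19: length < 1388 AND lang <> 'en' → 3
review_id=20: length < 1388 AND lang <> 'en' → 12

8, -1, 6, 5, 3, 9, 9, -2, 10, -4, 3, 12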